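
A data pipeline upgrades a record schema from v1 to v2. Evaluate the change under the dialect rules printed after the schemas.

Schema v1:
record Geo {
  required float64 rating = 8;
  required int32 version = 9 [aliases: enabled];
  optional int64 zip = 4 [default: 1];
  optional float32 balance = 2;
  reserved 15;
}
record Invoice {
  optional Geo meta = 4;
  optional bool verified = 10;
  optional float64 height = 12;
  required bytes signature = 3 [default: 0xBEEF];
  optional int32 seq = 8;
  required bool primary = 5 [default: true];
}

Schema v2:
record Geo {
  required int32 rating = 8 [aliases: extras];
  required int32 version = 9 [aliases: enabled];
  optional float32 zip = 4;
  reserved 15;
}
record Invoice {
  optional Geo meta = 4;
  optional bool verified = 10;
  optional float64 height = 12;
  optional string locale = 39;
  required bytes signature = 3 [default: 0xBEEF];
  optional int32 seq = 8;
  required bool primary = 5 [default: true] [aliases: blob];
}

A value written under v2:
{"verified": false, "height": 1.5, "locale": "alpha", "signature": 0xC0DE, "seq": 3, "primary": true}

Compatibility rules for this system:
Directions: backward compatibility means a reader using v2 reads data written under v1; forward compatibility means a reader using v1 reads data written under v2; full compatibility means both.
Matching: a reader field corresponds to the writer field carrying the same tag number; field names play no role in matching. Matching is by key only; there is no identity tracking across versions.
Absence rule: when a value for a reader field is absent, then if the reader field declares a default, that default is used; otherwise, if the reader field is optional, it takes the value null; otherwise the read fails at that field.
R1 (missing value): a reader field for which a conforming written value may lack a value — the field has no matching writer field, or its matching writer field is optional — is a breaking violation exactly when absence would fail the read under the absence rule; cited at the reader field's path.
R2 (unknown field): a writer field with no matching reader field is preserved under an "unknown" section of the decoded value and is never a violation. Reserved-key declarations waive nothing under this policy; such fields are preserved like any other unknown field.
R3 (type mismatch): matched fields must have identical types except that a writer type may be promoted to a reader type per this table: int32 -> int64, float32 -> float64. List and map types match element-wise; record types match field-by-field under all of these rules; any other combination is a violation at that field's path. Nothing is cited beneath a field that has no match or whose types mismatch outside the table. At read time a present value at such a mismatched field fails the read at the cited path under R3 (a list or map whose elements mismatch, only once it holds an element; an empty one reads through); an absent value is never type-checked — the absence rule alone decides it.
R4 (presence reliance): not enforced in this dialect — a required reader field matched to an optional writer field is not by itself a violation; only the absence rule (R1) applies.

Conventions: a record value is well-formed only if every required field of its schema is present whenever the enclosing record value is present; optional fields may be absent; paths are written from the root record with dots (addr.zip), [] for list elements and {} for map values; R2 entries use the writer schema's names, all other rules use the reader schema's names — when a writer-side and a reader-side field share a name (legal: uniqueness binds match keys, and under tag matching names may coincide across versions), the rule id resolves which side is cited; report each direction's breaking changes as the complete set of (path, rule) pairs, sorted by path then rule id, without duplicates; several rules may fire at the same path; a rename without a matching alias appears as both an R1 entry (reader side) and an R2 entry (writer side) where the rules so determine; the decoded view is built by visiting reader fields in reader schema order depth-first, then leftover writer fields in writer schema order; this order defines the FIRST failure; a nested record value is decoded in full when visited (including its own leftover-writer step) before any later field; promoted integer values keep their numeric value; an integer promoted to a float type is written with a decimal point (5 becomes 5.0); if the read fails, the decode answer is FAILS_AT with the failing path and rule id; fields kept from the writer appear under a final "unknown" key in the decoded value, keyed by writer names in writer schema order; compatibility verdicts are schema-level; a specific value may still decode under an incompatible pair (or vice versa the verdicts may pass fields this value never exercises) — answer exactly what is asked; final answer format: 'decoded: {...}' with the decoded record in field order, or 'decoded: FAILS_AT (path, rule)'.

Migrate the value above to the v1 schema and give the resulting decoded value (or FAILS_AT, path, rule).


decoded: {"meta": null, "verified": false, "height": 1.5, "signature": 0xC0DE, "seq": 3, "primary": true, "unknown": {"locale": "alpha"}}

arrows below run writer -> reader for Invoice
migrating the Invoice value to v1:
  meta := null (missing; optional => null)
  verified := false
  height := 1.5
  signature := 0xC0DE
  seq := 3
  primary := true
  writer locale: kept under "unknown"
  => decoded: {"meta": null, "verified": false, "height": 1.5, "signature": 0xC0DE, "seq": 3, "primary": true, "unknown": {"locale": "alpha"}}
the other Invoice changes do not affect what is asked:
  field rating in record Geo: type float64 changed to int32 -> schema-level compatibility only; this Invoice value's decode is unchanged
  field zip in record Geo: type int64 changed to float32 (its default is dropped) -> schema-level compatibility only; this Invoice value's decode is unchanged
  removed field balance from record Geo -> no rule fires on it and the decoded Invoice view is identical with or without it


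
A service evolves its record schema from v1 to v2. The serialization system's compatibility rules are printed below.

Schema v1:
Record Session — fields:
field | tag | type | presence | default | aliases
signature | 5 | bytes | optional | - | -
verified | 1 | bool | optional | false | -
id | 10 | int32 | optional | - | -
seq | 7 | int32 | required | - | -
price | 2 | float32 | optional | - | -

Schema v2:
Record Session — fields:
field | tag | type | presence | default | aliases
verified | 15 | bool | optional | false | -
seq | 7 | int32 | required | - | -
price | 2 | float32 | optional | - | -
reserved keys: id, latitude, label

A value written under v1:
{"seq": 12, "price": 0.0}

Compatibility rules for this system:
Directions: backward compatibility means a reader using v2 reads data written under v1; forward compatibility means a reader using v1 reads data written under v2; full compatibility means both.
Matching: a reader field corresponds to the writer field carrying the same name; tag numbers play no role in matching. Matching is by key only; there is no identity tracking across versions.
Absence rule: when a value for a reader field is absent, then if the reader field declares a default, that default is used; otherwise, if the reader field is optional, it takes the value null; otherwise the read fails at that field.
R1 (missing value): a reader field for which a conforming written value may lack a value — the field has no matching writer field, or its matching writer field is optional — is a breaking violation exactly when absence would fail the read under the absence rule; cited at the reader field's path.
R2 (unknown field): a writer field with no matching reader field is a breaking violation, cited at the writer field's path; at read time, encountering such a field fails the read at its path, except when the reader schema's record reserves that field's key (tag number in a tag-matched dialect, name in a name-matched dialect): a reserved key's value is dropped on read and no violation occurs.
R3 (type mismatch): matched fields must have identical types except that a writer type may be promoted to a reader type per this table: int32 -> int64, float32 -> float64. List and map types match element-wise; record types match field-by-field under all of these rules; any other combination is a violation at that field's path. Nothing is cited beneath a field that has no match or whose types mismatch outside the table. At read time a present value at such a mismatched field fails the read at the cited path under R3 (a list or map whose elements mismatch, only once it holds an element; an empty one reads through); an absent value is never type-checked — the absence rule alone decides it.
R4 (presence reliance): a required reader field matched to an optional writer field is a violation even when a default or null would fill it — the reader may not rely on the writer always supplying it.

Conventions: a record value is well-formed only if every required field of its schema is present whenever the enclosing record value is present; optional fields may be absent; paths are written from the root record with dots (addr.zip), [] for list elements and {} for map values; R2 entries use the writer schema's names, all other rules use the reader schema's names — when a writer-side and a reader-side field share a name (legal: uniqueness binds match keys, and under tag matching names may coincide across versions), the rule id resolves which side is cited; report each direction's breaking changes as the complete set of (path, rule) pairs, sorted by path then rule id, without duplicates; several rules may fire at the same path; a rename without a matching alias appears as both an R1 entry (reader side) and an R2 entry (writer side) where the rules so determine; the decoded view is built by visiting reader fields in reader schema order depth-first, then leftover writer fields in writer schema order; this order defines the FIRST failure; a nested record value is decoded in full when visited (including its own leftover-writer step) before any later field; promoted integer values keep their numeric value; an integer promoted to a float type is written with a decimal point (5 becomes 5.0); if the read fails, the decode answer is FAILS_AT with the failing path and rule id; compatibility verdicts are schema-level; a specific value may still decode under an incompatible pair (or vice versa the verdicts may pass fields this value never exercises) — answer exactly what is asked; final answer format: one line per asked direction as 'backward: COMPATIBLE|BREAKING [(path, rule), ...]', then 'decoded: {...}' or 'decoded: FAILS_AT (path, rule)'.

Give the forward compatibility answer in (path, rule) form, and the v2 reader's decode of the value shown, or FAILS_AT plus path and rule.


forward: COMPATIBLE []; decoded: {"verified": false, "seq": 12, "price": 0.0}

in Session below, arrows point writer -> reader
checking forward for Session: reader v1 against writer v2:
  signature has no writer counterpart
  verified: bool -> bool, writer optional; from verified
  id has no writer counterpart
  seq: int32 -> int32, writer required; from seq
  price: float32 -> float32, writer optional; from price
  => no violations; forward on Session: COMPATIBLE
migrating the Session value to v2:
  verified := false (missing; default applied)
  seq := 12
  price := 0.0
  => decoded: {"verified": false, "seq": 12, "price": 0.0}
the rest of the Session diff is inert for this question:
  field verified in record Session: tag 1 changed to 15 -> fires no rule on Session, leaving the asked answer as it is


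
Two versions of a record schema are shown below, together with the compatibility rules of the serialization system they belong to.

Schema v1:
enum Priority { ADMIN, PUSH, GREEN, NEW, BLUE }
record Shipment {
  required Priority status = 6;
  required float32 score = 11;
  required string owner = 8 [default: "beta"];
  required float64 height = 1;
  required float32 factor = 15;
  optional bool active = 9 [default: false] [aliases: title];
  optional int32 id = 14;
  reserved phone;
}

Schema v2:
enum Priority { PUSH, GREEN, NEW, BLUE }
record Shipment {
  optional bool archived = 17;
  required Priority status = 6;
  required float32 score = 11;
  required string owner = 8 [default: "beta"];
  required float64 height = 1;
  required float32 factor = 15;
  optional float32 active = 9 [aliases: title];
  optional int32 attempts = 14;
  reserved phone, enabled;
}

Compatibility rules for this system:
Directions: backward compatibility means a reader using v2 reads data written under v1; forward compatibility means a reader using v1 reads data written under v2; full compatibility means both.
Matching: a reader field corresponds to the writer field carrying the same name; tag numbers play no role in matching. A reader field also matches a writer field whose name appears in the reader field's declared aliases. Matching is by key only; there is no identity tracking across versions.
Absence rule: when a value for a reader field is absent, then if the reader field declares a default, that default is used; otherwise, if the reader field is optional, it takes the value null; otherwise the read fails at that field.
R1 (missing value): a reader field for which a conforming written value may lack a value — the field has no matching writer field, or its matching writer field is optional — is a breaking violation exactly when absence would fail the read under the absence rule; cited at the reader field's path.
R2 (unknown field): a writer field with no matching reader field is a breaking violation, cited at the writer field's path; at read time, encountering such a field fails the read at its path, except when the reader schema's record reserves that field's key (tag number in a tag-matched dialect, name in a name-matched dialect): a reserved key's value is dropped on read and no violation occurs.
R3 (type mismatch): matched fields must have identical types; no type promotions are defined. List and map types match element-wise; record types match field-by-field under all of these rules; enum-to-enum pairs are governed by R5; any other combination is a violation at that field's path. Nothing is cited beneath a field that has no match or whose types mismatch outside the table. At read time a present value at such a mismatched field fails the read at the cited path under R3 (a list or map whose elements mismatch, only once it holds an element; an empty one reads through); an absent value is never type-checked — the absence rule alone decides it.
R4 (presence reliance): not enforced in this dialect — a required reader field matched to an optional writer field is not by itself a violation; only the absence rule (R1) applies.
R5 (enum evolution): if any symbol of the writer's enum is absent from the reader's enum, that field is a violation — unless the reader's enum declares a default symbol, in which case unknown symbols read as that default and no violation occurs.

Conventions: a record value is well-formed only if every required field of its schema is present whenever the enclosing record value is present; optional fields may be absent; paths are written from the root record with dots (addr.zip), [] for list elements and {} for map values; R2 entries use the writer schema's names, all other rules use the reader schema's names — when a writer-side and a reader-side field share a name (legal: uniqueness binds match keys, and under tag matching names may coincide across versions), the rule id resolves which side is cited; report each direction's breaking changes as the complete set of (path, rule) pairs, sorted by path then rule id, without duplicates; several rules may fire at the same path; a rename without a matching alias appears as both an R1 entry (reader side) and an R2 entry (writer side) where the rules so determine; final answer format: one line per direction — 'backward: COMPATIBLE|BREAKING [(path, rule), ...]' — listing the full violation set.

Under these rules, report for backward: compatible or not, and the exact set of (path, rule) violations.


each type pair in Shipment: writer, then reader
checking backward for Shipment: reader v2 against writer v1:
  archived has no writer counterpart
  status: paired with writer status (Priority -> Priority; writer required)
  score: paired with writer score (float32 -> float32; writer required)
  owner: paired with writer owner (string -> string; writer required)
  height: paired with writer height (float64 -> float64; writer required)
  factor: paired with writer factor (float32 -> float32; writer required)
  active: paired with writer active (bool -> float32; writer optional)
  attempts has no writer counterpart
  writer field id has no reader counterpart
  R3 fires at active
  R2 fires at id
  R5 fires at status
  => backward verdict for Shipment: BREAKING, 3 violation(s)
checking off the Shipment differences that do not matter here:
  added field archived to record Shipment: optional bool, tag 17 (in v2 it sits immediately before status) -> fires only in the forward direction of Shipment, which is not asked here

backward: BREAKING [(active, R3), (id, R2), (status, R5)]


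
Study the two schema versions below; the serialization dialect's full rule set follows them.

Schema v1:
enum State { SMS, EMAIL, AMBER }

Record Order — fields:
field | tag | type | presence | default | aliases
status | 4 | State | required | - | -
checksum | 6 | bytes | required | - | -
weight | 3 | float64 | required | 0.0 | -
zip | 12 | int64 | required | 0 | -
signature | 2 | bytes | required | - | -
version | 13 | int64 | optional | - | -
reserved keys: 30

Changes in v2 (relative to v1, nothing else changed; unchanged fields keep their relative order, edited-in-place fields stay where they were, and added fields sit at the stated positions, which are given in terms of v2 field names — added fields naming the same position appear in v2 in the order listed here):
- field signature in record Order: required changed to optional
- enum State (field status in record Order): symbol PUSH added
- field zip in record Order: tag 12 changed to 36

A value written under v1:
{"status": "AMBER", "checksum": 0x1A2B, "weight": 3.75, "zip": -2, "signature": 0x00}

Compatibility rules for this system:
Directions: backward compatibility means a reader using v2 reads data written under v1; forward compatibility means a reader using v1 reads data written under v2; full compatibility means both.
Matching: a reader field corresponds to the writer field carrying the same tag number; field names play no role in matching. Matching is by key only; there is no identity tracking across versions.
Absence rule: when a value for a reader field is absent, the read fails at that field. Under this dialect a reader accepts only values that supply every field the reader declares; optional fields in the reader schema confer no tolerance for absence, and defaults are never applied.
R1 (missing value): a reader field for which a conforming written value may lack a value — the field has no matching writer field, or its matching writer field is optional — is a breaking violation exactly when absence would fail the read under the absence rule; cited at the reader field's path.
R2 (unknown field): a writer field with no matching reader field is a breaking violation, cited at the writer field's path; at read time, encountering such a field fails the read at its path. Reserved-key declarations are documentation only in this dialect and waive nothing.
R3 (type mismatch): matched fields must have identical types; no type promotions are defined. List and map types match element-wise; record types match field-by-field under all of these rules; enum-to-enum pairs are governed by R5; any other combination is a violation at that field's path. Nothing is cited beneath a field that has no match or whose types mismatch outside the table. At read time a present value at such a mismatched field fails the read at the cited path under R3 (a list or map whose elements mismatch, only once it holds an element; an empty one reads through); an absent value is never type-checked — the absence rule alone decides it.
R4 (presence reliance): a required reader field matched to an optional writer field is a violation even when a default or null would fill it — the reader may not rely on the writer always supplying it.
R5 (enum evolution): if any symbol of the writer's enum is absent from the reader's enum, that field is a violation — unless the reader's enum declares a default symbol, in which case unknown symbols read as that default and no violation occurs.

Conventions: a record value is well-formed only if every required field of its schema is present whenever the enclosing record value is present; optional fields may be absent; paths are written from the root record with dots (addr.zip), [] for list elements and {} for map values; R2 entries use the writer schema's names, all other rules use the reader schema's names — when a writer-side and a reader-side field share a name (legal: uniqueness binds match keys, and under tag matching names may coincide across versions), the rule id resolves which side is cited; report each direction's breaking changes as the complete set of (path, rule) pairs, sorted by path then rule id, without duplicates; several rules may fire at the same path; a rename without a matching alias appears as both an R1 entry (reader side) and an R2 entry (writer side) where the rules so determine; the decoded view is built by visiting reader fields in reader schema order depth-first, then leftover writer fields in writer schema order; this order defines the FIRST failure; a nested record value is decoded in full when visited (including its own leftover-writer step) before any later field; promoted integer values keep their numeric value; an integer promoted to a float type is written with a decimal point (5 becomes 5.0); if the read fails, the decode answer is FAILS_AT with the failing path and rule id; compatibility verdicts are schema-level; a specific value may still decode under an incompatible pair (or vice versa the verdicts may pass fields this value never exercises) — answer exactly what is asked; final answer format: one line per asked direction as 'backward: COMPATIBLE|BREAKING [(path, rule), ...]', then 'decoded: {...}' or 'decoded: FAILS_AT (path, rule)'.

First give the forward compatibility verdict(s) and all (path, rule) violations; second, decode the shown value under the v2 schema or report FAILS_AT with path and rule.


forward: BREAKING [(signature, R1), (signature, R4), (status, R5), (version, R1), (zip, R1), (zip, R2)]; decoded: FAILS_AT (zip, R1)

in Order below, arrows point writer -> reader
forward pass over Order, reader schema v1, writer schema v2:
  State -> State, writer required: status aligns to status
  bytes -> bytes, writer required: checksum aligns to checksum
  float64 -> float64, writer required: weight aligns to weight
  no writer field matches reader zip
  bytes -> bytes, writer optional: signature aligns to signature
  int64 -> int64, writer optional: version aligns to version
  writer zip: unknown to reader
  breaking: (signature, R1)
  breaking: (signature, R4)
  breaking: (status, R5)
  breaking: (version, R1)
  breaking: (zip, R1)
  breaking: (zip, R2)
  => 6 violation(s): forward is BREAKING for Order
migrating the Order value to v2:
  status := "AMBER"
  checksum := 0x1A2B
  weight := 3.75
  read fails at zip under R1 (no fill)
  => FAILS_AT (zip, R1)


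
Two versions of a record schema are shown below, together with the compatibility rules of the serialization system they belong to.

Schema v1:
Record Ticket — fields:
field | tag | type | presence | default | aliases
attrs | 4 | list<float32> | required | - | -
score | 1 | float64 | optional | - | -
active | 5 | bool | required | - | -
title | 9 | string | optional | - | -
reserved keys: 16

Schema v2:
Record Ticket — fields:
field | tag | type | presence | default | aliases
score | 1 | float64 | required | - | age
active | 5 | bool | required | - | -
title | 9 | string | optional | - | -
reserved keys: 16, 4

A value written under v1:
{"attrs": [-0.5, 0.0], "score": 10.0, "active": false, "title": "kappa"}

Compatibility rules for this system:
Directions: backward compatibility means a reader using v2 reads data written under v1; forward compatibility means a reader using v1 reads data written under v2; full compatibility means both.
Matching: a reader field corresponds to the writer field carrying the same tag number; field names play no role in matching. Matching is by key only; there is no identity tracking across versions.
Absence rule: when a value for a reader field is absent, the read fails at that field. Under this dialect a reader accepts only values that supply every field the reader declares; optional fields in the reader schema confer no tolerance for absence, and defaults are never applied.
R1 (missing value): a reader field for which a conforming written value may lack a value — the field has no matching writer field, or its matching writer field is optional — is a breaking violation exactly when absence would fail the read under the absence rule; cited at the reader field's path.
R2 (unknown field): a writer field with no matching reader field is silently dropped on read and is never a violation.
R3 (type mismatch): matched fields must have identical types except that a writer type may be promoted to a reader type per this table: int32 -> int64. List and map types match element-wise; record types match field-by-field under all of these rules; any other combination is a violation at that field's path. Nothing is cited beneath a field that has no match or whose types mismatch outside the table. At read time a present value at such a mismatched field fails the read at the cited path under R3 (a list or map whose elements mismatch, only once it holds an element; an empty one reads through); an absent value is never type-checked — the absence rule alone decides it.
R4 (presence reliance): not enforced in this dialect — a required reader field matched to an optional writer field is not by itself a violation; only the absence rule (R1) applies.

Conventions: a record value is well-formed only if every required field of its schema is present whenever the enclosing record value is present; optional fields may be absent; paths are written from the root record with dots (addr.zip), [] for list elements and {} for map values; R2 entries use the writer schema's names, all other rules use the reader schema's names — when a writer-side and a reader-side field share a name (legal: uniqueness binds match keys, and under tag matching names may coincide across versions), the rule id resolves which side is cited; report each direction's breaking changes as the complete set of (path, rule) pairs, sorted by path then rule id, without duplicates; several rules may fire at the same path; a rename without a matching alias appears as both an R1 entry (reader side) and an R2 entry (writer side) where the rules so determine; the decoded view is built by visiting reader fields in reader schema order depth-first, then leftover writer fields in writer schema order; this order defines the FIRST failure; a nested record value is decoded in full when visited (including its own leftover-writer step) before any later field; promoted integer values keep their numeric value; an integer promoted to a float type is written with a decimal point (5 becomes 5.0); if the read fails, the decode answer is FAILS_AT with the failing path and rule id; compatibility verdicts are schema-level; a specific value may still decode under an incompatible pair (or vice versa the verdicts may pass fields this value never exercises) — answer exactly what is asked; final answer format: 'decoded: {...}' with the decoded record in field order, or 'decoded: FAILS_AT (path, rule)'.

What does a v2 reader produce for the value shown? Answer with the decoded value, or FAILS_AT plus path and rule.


decoded: {"score": 10.0, "active": false, "title": "kappa"}

each type pair in Ticket: writer, then reader
migrating the Ticket value to v2:
  score := 10.0
  active := false
  title := "kappa"
  writer attrs: unmatched, discarded
  => decoded: {"score": 10.0, "active": false, "title": "kappa"}
the other Ticket changes do not affect what is asked:
  field score in record Ticket: optional changed to required -> matters for Ticket compatibility verdicts, not for this value's decode


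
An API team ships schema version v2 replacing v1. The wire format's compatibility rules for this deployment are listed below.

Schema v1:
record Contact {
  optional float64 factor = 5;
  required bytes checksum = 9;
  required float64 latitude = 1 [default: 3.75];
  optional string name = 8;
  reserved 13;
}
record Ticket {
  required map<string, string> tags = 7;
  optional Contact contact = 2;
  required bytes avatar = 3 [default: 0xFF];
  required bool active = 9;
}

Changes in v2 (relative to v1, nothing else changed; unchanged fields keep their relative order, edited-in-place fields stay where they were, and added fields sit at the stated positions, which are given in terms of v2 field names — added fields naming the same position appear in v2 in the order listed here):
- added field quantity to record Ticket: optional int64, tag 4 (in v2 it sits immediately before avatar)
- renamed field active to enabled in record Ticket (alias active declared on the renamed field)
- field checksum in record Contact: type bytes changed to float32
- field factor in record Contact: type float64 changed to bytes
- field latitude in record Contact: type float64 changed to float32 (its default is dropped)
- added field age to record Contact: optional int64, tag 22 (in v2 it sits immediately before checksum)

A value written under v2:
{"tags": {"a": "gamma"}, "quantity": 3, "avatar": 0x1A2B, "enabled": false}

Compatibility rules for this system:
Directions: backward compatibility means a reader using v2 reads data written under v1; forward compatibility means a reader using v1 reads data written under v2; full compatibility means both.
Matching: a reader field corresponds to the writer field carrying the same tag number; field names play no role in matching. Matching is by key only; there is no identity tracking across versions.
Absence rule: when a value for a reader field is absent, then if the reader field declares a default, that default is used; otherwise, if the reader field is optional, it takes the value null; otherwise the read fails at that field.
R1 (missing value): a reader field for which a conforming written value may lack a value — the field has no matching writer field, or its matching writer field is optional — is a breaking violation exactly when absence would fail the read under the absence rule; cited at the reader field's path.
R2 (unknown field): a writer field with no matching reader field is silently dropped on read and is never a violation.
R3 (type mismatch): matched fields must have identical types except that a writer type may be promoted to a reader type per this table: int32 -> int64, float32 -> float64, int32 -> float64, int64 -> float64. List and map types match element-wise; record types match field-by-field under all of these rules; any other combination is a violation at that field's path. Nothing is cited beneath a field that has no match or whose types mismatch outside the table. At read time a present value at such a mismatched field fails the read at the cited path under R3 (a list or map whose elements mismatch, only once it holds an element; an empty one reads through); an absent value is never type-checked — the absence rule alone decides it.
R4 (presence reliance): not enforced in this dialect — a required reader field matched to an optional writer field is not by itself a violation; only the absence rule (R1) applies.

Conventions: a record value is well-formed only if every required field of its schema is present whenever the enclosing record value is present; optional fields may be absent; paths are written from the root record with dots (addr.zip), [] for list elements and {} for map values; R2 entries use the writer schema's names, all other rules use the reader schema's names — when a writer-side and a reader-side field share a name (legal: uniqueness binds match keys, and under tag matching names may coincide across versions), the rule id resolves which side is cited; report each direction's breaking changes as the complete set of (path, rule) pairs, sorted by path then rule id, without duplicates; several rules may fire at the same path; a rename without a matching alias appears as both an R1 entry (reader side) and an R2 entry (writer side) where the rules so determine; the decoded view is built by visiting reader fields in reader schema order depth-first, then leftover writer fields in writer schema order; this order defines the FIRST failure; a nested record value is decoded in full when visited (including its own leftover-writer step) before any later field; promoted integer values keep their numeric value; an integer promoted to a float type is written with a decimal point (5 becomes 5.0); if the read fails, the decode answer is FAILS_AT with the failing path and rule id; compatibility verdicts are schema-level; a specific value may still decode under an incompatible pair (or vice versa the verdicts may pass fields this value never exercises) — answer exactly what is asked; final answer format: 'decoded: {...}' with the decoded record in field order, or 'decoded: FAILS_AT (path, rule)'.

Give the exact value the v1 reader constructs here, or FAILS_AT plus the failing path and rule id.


the writer's type comes first in each Ticket pair
decode walk for Ticket under reader schema v1:
  tags := {"a": "gamma"}
  contact := null (not supplied -> null)
  avatar := 0x1A2B
  active := false (from writer enabled)
  writer quantity: unmatched, discarded
  => decoded: {"tags": {"a": "gamma"}, "contact": null, "avatar": 0x1A2B, "active": false}
the rest of the Ticket diff is inert for this question:
  added field quantity to record Ticket: optional int64, tag 4 (in v2 it sits immediately before avatar) -> no rule fires on it and the decoded Ticket view is identical with or without it
  renamed field active to enabled in record Ticket (alias active declared on the renamed field) -> no rule fires on it and the decoded Ticket view is identical with or without it
  field checksum in record Contact: type bytes changed to float32 -> matters for Ticket compatibility verdicts, not for this value's decode
  field factor in record Contact: type float64 changed to bytes -> matters for Ticket compatibility verdicts, not for this value's decode
  field latitude in record Contact: type float64 changed to float32 (its default is dropped) -> matters for Ticket compatibility verdicts, not for this value's decode
  added field age to record Contact: optional int64, tag 22 (in v2 it sits immediately before checksum) -> no rule fires on it and the decoded Ticket view is identical with or without it

decoded: {"tags": {"a": "gamma"}, "contact": null, "avatar": 0x1A2B, "active": false}


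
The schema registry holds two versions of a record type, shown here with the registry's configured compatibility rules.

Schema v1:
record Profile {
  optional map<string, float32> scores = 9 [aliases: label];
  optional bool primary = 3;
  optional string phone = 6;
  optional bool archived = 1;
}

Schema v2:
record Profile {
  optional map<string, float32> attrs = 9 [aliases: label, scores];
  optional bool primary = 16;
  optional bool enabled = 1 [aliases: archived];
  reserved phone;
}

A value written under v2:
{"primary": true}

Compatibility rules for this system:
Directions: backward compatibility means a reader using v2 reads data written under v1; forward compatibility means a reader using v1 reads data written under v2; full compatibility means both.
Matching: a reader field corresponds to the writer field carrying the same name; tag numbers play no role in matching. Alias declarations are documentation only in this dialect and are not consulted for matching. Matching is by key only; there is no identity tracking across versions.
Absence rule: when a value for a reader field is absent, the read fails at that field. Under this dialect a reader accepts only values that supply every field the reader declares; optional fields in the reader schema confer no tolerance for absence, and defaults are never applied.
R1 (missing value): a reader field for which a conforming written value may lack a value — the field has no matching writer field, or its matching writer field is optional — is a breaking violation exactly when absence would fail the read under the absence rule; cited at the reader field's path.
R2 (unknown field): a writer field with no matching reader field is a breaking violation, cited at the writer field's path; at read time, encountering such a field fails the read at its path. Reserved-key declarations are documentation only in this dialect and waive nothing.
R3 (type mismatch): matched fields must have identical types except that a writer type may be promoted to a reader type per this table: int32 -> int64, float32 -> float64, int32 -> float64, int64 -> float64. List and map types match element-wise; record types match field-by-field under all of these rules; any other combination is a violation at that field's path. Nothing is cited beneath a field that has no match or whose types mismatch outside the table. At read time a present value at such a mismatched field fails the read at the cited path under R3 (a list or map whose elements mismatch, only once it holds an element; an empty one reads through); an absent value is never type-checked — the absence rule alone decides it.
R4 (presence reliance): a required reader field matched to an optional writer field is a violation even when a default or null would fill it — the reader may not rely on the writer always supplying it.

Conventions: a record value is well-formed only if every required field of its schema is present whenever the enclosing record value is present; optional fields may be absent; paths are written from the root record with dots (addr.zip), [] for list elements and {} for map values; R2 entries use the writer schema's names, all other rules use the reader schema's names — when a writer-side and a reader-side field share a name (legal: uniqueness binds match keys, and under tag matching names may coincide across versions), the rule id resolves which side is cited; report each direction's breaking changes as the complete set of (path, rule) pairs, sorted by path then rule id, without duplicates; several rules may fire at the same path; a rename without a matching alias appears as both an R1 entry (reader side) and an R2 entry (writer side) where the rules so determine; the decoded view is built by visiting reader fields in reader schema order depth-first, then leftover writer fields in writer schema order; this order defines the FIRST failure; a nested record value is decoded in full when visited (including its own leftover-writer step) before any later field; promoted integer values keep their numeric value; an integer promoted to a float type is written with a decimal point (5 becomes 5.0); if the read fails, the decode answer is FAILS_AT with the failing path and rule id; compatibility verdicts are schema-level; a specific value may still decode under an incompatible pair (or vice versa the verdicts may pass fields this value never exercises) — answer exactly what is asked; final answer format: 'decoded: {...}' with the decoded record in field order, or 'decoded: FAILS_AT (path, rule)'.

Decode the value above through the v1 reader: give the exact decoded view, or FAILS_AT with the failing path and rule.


arrows below run writer -> reader for Profile
decode (reader v1):
  read fails at scores under R1 (no fill)
  => FAILS_AT (scores, R1)
ruling out the remaining Profile differences:
  removed field phone from record Profile (its key "phone" joins the reserved list) -> affects the rule determinations only; this particular Profile value decodes identically
  field primary in record Profile: tag 3 changed to 16 -> triggers nothing under the printed rules; the Profile answer is the same either way
  renamed field archived to enabled in record Profile (alias archived declared on the renamed field) -> affects the rule determinations only; this particular Profile value decodes identically

decoded: FAILS_AT (scores, R1)
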